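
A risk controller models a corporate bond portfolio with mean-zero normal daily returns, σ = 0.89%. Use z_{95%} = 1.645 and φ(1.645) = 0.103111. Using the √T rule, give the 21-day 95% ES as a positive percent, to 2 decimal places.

8.41%

σ_{21d} = 0.89% × √21 = 4.078%.
ES multiplier = φ(z)/(1−α) = 0.103111/0.05 = 2.062.
ES = 4.078% × 2.062 = 8.409%.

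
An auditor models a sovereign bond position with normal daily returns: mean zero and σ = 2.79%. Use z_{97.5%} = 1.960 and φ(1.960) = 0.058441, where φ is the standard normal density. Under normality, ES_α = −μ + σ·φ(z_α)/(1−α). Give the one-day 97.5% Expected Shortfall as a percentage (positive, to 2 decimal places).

Tail multiplier: φ(z)/(1−α) = 0.058441 / 0.025 = 2.338.
ES = 2.79% × 2.338 = 6.523%.

6.52%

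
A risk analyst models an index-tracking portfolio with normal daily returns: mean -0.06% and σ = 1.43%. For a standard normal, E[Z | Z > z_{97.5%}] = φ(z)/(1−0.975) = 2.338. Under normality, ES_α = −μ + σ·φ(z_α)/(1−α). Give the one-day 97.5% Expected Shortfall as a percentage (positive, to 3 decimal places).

ES = −(-0.06%) + 1.43% × 2.338 = 3.403%.

3.403%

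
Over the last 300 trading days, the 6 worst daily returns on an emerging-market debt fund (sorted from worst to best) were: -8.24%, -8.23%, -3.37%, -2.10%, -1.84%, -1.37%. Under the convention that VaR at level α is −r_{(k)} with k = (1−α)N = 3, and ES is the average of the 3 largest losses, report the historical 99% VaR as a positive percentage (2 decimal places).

k = 3; the 3rd lowest return is -3.37%, so VaR = 3.37%.

3.37%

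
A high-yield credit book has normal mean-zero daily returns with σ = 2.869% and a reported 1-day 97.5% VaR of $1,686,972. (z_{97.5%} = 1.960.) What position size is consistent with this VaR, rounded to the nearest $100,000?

VaR as a fraction of value: z·σ = 1.960 × 2.869% = 5.62324%.
Position = $1,686,972 / 0.0562324 = $30,000,000.

$30,000,000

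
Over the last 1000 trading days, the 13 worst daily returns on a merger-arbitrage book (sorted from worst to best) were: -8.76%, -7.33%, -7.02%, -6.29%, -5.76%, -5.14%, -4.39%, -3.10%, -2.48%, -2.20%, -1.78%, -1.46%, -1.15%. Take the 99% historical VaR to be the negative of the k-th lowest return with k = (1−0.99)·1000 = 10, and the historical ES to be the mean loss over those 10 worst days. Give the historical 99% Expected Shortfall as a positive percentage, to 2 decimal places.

5.25%

The 10 worst returns sum to -52.47%.
ES = −(-52.47%) / 10 = 5.247% ≈ 5.25%.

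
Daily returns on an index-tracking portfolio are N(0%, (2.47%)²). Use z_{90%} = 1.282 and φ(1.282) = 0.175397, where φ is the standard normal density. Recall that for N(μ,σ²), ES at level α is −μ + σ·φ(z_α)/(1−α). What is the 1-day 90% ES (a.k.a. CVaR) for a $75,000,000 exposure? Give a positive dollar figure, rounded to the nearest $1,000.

$3,249,000

Tail multiplier: φ(z)/(1−α) = 0.175397 / 0.1 = 1.754.
ES = 2.47% × 1.754 = 4.332%.
On $75,000,000: 0.04332 × $75,000,000 = $3,249,000.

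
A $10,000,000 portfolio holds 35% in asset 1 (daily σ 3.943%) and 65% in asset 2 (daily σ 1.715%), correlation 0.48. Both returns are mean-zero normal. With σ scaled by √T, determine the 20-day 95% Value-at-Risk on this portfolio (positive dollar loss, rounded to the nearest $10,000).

$1,580,000

σ_p = √(0.35²·3.943² + 0.65²·1.715² + 2·0.48·0.35·0.65·3.943·1.715) = 2.150%.
σ_{20d} = 2.150% × √20 = 9.615%.
z(95%) = 1.645.
VaR = 1.645 × 9.615% = 15.817%; on $10,000,000 that is $1,581,700.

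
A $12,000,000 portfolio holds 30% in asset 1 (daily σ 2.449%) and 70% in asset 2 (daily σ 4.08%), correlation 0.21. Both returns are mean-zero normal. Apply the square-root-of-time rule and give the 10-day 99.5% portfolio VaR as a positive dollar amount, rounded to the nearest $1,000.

$3,025,000

σ_p = √(0.3²·2.449² + 0.7²·4.08² + 2·0.21·0.3·0.7·2.449·4.08) = 3.095%.
σ_{10d} = 3.095% × √10 = 9.787%.
z(99.5%) = 2.576.
VaR = 2.576 × 9.787% = 25.211%; on $12,000,000 that is $3,025,320.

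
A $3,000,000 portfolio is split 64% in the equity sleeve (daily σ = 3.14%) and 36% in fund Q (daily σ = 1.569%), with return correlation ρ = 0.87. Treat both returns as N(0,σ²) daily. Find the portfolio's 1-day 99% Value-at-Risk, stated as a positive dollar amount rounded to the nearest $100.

σ_p² = 0.64²·3.14² + 0.36²·1.569² + 2·0.87·0.64·0.36·3.14·1.569 = 6.3326 (%²).
σ_p = √6.3326 = 2.516%.
At 99%, z = 2.326.
VaR = 2.326 × 2.516% = 5.852%; on $3,000,000 that is $175,560.

$175,600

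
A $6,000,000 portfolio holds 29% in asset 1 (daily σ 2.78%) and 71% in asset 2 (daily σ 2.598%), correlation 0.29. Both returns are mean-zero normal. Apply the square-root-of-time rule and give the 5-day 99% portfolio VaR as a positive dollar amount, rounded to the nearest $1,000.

$692,000

σ_p = √(0.29²·2.78² + 0.71²·2.598² + 2·0.29·0.29·0.71·2.78·2.598) = 2.217%.
σ_{5d} = 2.217% × √5 = 4.957%.
z(99%) = 2.326.
VaR = 2.326 × 4.957% = 11.530%; on $6,000,000 that is $691,800.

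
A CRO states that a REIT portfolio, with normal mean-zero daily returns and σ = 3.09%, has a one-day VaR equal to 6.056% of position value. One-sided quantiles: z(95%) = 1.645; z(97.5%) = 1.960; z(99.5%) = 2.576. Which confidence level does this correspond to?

97.5%

Implied z = VaR/σ = 6.056 / 3.09 = 1.960.
This matches z(97.5%) = 1.960.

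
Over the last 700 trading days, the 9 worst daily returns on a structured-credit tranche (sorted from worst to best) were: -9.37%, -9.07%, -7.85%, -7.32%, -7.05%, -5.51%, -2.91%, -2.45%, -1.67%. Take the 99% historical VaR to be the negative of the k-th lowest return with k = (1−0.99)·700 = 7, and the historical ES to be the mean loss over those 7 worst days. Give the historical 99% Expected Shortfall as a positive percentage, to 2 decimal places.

The 7 worst returns sum to -49.08%.
ES = −(-49.08%) / 7 = 7.0114…% ≈ 7.01%.

7.01%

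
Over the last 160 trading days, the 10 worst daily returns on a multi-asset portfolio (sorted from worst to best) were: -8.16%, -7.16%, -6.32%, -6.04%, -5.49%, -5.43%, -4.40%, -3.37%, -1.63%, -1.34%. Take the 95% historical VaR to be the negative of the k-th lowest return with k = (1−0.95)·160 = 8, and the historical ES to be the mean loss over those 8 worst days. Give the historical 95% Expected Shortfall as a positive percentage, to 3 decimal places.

The 8 worst returns sum to -46.37%.
ES = −(-46.37%) / 8 = 5.79625% ≈ 5.796%.

5.796%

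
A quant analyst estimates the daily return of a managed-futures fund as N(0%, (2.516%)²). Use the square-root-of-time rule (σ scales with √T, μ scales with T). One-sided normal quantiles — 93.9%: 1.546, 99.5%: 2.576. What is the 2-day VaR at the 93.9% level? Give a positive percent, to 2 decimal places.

σ_{2d} = 2.516% × √2 = 3.558%.
VaR = 1.546 × 3.558% = 5.501%.

5.50%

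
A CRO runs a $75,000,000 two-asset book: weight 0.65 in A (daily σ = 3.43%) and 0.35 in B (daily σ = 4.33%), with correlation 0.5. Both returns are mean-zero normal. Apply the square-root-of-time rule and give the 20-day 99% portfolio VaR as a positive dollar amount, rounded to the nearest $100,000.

σ_p = √(0.65²·3.43² + 0.35²·4.33² + 2·0.5·0.65·0.35·3.43·4.33) = 3.263%.
σ_{20d} = 3.263% × √20 = 14.593%.
z(99%) = 2.326.
VaR = 2.326 × 14.593% = 33.943%; on $75,000,000 that is $25,457,250.

$25,500,000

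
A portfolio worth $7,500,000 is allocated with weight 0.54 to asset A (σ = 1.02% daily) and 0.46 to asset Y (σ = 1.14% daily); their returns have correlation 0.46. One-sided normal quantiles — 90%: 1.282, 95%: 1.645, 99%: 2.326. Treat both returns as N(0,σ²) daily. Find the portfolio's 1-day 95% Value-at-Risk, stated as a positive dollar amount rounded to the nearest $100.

$113,400

σ_p² = 0.54²·1.02² + 0.46²·1.14² + 2·0.46·0.54·0.46·1.02·1.14 = 0.8441 (%²).
σ_p = √0.8441 = 0.919%.
VaR = 1.645 × 0.919% = 1.512%; on $7,500,000 that is $113,400.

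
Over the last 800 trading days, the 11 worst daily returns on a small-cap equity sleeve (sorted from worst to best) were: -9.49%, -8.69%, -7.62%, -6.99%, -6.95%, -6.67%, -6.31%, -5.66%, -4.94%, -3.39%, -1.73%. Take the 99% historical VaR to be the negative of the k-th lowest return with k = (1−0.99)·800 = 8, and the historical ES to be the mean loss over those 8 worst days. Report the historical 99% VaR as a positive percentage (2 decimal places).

k = 8; the 8th lowest return is -5.66%, so VaR = 5.66%.

5.66%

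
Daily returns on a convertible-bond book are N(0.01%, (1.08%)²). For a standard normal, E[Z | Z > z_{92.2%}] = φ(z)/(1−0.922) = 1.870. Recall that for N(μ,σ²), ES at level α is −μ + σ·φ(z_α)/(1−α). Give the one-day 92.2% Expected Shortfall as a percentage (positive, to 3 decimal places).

ES = −(0.01%) + 1.08% × 1.870 = 2.010%.

2.010%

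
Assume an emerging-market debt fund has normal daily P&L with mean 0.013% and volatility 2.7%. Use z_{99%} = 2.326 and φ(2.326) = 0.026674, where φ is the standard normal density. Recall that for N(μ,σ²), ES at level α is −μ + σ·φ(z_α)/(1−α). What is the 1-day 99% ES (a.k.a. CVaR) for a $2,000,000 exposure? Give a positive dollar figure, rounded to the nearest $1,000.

Tail multiplier: φ(z)/(1−α) = 0.026674 / 0.01 = 2.667.
ES = −(0.013%) + 2.7% × 2.667 = 7.188%.
On $2,000,000: 0.07188 × $2,000,000 = $143,760.

$144,000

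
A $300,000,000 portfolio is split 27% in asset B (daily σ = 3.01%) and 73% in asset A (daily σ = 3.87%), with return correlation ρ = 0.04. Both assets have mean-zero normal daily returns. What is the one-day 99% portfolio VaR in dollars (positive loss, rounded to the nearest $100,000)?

$20,700,000

σ_p² = 0.27²·3.01² + 0.73²·3.87² + 2·0.04·0.27·0.73·3.01·3.87 = 8.8253 (%²).
σ_p = √8.8253 = 2.971%.
At 99%, z = 2.326.
VaR = 2.326 × 2.971% = 6.911%; on $300,000,000 that is $20,733,000.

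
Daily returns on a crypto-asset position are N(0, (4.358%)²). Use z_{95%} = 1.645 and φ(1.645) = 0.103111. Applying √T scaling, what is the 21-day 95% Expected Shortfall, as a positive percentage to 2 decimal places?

41.18%

σ_{21d} = 4.358% × √21 = 19.971%.
ES multiplier = φ(z)/(1−α) = 0.103111/0.05 = 2.062.
ES = 19.971% × 2.062 = 41.180%.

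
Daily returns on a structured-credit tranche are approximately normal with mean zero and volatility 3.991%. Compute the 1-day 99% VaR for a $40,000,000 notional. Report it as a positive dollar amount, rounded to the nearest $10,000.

At 99% one-sided, z = 2.326.
VaR = z·σ = 2.326 × 3.991% = 9.283%.
On $40,000,000: 0.09283 × $40,000,000 = $3,713,200.

$3,710,000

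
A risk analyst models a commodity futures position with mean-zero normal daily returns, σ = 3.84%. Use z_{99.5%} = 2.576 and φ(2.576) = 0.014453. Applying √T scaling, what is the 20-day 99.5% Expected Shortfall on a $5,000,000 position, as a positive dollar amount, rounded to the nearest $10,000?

$2,480,000

σ_{20d} = 3.84% × √20 = 17.173%.
ES multiplier = φ(z)/(1−α) = 0.014453/0.005 = 2.891.
ES = 17.173% × 2.891 = 49.647%; on $5,000,000: $2,482,350.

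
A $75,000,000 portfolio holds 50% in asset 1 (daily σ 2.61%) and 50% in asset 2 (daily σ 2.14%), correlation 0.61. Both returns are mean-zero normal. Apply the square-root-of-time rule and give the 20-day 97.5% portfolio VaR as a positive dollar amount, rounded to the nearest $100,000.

$14,000,000

σ_p = √(0.5²·2.61² + 0.5²·2.14² + 2·0.61·0.5·0.5·2.61·2.14) = 2.133%.
σ_{20d} = 2.133% × √20 = 9.539%.
z(97.5%) = 1.960.
VaR = 1.960 × 9.539% = 18.696%; on $75,000,000 that is $14,022,000.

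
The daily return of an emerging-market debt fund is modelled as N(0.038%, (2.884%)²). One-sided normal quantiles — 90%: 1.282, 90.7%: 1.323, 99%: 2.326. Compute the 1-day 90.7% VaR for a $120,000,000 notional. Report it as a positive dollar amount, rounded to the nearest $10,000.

$4,530,000

VaR = −μ + z·σ = −(0.038%) + 1.323 × 2.884% = 3.778%.
On $120,000,000: 0.03778 × $120,000,000 = $4,533,600.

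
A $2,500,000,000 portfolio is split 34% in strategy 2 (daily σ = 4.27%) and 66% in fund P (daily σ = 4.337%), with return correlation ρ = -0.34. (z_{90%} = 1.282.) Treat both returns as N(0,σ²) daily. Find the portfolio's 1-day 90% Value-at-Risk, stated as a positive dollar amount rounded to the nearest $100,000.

$87,600,000

σ_p² = 0.34²·4.27² + 0.66²·4.337² + 2·-0.34·0.34·0.66·4.27·4.337 = 7.4753 (%²).
σ_p = √7.4753 = 2.734%.
VaR = 1.282 × 2.734% = 3.505%; on $2,500,000,000 that is $87,625,000.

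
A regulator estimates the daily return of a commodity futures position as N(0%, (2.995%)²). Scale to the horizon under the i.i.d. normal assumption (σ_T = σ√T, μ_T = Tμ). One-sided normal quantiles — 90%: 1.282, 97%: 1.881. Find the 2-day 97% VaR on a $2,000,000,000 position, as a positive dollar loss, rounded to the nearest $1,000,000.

$159,000,000

σ_{2d} = 2.995% × √2 = 4.236%.
VaR = 1.881 × 4.236% = 7.968%.
On $2,000,000,000: 0.07968 × $2,000,000,000 = $159,360,000.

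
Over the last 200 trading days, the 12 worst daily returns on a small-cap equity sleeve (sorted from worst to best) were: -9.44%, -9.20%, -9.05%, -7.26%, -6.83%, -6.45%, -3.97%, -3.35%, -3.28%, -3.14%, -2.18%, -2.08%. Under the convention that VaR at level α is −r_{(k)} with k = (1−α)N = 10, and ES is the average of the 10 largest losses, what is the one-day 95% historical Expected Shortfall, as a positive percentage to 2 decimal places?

The 10 worst returns sum to -61.97%.
ES = −(-61.97%) / 10 = 6.197% ≈ 6.20%.

6.20%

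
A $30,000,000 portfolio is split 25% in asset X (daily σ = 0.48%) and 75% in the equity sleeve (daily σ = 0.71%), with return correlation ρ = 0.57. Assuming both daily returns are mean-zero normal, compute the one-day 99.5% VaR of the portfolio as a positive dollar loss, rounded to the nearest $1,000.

$471,000

σ_p² = 0.25²·0.48² + 0.75²·0.71² + 2·0.57·0.25·0.75·0.48·0.71 = 0.3708 (%²).
σ_p = √0.3708 = 0.609%.
At 99.5%, z = 2.576.
VaR = 2.576 × 0.609% = 1.569%; on $30,000,000 that is $470,700.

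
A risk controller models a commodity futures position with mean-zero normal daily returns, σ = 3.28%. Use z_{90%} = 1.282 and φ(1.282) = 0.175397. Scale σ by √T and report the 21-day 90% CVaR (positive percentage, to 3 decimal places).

26.364%

σ_{21d} = 3.28% × √21 = 15.031%.
ES multiplier = φ(z)/(1−α) = 0.175397/0.1 = 1.754.
ES = 15.031% × 1.754 = 26.364%.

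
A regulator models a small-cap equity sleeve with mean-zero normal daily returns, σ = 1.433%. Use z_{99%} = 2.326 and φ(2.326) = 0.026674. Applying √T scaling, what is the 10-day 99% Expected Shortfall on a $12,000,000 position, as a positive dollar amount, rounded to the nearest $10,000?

$1,450,000

σ_{10d} = 1.433% × √10 = 4.532%.
ES multiplier = φ(z)/(1−α) = 0.026674/0.01 = 2.667.
ES = 4.532% × 2.667 = 12.087%; on $12,000,000: $1,450,440.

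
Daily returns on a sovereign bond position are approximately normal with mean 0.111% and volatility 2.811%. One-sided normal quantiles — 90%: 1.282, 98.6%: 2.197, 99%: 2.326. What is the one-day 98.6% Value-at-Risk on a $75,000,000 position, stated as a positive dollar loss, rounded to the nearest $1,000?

$4,549,000

VaR = −μ + z·σ = −(0.111%) + 2.197 × 2.811% = 6.065%.
On $75,000,000: 0.06065 × $75,000,000 = $4,548,750.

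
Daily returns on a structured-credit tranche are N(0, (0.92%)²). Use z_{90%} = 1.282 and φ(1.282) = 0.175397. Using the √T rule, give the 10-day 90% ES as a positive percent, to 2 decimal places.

σ_{10d} = 0.92% × √10 = 2.909%.
ES multiplier = φ(z)/(1−α) = 0.175397/0.1 = 1.754.
ES = 2.909% × 1.754 = 5.102%.

5.10%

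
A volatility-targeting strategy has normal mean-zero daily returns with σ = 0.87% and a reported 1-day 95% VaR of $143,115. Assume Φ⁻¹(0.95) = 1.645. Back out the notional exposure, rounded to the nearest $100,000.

$10,000,000

VaR as a fraction of value: z·σ = 1.645 × 0.87% = 1.43115%.
Position = $143,115 / 0.0143115 = $10,000,000.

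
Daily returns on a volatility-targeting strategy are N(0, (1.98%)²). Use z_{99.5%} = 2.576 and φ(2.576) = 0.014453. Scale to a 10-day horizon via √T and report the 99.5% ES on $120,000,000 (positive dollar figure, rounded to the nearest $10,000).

σ_{10d} = 1.98% × √10 = 6.261%.
ES multiplier = φ(z)/(1−α) = 0.014453/0.005 = 2.891.
ES = 6.261% × 2.891 = 18.101%; on $120,000,000: $21,721,200.

$21,720,000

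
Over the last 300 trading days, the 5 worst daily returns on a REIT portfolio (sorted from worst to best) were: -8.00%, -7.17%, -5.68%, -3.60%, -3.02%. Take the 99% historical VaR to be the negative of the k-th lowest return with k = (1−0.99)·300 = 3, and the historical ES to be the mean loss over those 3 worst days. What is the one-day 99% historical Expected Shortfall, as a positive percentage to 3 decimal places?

The 3 worst returns sum to -20.85%.
ES = −(-20.85%) / 3 = 6.95% ≈ 6.950%.

6.950%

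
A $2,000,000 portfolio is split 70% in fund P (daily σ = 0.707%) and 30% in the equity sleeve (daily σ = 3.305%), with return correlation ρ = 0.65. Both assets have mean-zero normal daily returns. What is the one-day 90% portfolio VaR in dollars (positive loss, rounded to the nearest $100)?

$35,000

σ_p² = 0.7²·0.707² + 0.3²·3.305² + 2·0.65·0.7·0.3·0.707·3.305 = 1.8659 (%²).
σ_p = √1.8659 = 1.366%.
At 90%, z = 1.282.
VaR = 1.282 × 1.366% = 1.751%; on $2,000,000 that is $35,020.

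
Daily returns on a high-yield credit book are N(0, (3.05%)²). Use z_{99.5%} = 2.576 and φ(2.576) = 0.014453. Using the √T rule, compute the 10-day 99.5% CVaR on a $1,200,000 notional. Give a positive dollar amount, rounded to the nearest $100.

σ_{10d} = 3.05% × √10 = 9.645%.
ES multiplier = φ(z)/(1−α) = 0.014453/0.005 = 2.891.
ES = 9.645% × 2.891 = 27.884%; on $1,200,000: $334,608.

$334,600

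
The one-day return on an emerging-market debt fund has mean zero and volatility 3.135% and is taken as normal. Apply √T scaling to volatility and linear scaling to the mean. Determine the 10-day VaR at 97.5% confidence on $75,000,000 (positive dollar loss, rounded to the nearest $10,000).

$14,570,000

At 97.5%, z = 1.960.
σ_{10d} = 3.135% × √10 = 9.914%.
VaR = 1.960 × 9.914% = 19.431%.
On $75,000,000: 0.19431 × $75,000,000 = $14,573,250.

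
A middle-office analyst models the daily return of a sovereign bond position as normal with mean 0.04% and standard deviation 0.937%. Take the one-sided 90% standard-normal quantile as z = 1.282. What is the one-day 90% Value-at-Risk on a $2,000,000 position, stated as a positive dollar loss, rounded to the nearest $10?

$23,220

VaR = −μ + z·σ = −(0.04%) + 1.282 × 0.937% = 1.161%.
On $2,000,000: 0.01161 × $2,000,000 = $23,220.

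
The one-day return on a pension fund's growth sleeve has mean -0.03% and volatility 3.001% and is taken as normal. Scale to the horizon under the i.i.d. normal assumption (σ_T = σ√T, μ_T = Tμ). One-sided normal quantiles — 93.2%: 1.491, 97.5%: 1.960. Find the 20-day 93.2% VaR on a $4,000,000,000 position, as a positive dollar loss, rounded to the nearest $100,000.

$824,400,000

σ_{20d} = 3.001% × √20 = 13.421%; μ_{20d} = 20 × -0.03% = -0.600%.
VaR = −(-0.600%) + 1.491 × 13.421% = 20.611%.
On $4,000,000,000: 0.20611 × $4,000,000,000 = $824,440,000.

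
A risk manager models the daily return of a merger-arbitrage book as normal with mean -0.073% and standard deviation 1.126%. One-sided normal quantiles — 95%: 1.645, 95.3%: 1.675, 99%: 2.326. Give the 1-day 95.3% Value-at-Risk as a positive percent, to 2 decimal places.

1.96%

VaR = −μ + z·σ = −(-0.073%) + 1.675 × 1.126% = 1.959%.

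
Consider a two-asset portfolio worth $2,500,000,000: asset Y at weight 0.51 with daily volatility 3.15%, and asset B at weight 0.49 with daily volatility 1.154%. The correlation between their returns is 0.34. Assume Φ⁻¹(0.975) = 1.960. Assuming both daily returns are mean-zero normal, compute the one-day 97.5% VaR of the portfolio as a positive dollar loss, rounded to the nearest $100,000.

$91,900,000

σ_p² = 0.51²·3.15² + 0.49²·1.154² + 2·0.34·0.51·0.49·3.15·1.154 = 3.5183 (%²).
σ_p = √3.5183 = 1.876%.
VaR = 1.960 × 1.876% = 3.677%; on $2,500,000,000 that is $91,925,000.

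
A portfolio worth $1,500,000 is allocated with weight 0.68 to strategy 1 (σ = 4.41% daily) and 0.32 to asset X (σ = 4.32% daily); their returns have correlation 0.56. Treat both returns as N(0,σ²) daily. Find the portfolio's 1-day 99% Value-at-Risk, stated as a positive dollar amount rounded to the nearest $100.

$137,600

σ_p² = 0.68²·4.41² + 0.32²·4.32² + 2·0.56·0.68·0.32·4.41·4.32 = 15.5468 (%²).
σ_p = √15.5468 = 3.943%.
At 99%, z = 2.326.
VaR = 2.326 × 3.943% = 9.171%; on $1,500,000 that is $137,565.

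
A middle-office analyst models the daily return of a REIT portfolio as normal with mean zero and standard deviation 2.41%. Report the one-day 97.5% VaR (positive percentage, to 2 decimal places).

4.72%

At 97.5% one-sided, z = 1.960.
VaR = z·σ = 1.960 × 2.41% = 4.724%.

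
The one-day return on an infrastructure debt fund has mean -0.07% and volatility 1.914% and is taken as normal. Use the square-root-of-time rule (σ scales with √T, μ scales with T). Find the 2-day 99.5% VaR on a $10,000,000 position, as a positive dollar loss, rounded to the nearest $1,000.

At 99.5%, z = 2.576.
σ_{2d} = 1.914% × √2 = 2.707%; μ_{2d} = 2 × -0.07% = -0.140%.
VaR = −(-0.140%) + 2.576 × 2.707% = 7.113%.
On $10,000,000: 0.07113 × $10,000,000 = $711,300.

$711,000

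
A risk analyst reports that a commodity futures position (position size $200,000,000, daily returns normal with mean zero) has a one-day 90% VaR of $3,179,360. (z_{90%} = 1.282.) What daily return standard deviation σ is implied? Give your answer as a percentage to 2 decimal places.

VaR as a fraction: $3,179,360 / $200,000,000 = 1.590%.
σ = VaR / z = 1.590% / 1.282 = 1.240%.

1.24%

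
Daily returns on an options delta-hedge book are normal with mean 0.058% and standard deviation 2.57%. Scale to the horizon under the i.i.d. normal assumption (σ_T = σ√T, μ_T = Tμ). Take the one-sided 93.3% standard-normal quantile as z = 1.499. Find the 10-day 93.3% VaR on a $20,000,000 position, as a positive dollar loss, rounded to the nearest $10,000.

σ_{10d} = 2.57% × √10 = 8.127%; μ_{10d} = 10 × 0.058% = 0.580%.
VaR = −(0.580%) + 1.499 × 8.127% = 11.602%.
On $20,000,000: 0.11602 × $20,000,000 = $2,320,400.

$2,320,000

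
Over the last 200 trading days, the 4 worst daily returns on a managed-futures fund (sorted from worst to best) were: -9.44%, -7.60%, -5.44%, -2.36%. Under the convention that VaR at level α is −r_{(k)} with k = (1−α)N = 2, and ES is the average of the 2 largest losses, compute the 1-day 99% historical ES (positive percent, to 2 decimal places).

8.52%

The 2 worst returns sum to -17.04%.
ES = −(-17.04%) / 2 = 8.52%.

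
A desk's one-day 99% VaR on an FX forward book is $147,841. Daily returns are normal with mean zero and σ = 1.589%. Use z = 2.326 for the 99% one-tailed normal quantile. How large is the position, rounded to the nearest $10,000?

VaR as a fraction of value: z·σ = 2.326 × 1.589% = 3.69601%.
Position = $147,841 / 0.0369601 = $4,000,012.

$4,000,000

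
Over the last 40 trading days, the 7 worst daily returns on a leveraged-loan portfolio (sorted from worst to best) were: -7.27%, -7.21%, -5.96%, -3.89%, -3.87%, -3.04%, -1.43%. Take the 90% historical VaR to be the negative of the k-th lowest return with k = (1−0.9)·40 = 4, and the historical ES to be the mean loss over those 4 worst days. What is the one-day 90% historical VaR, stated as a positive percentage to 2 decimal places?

k = 4; the 4th lowest return is -3.89%, so VaR = 3.89%.

3.89%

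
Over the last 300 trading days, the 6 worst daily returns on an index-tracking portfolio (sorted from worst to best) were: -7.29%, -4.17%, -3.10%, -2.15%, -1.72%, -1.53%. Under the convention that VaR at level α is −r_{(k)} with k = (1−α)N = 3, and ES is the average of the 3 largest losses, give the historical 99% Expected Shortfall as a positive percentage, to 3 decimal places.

4.853%

The 3 worst returns sum to -14.56%.
ES = −(-14.56%) / 3 = 4.8533…% ≈ 4.853%.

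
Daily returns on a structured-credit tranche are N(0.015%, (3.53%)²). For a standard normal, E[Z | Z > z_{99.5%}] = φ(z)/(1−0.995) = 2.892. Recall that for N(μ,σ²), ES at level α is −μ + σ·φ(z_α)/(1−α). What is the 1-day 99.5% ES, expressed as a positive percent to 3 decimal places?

10.194%

ES = −(0.015%) + 3.53% × 2.892 = 10.194%.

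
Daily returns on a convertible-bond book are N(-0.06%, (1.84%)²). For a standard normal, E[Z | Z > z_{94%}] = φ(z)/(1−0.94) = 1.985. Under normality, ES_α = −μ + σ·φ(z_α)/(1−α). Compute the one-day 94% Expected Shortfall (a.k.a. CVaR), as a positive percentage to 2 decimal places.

3.71%

ES = −(-0.06%) + 1.84% × 1.985 = 3.712%.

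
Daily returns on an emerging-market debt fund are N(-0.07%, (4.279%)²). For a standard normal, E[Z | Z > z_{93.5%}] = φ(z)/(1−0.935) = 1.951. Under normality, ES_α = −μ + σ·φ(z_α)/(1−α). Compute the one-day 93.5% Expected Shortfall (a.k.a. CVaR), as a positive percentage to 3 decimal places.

8.418%

ES = −(-0.07%) + 4.279% × 1.951 = 8.418%.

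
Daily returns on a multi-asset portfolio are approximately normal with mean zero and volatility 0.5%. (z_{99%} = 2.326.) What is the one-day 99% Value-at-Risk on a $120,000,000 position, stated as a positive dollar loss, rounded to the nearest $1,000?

VaR = z·σ = 2.326 × 0.5% = 1.163%.
On $120,000,000: 0.01163 × $120,000,000 = $1,395,600.

$1,396,000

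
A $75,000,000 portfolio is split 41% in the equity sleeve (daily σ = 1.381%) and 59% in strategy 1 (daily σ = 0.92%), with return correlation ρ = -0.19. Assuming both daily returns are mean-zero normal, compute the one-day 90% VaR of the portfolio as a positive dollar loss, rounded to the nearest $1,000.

$679,000

σ_p² = 0.41²·1.381² + 0.59²·0.92² + 2·-0.19·0.41·0.59·1.381·0.92 = 0.4984 (%²).
σ_p = √0.4984 = 0.706%.
At 90%, z = 1.282.
VaR = 1.282 × 0.706% = 0.905%; on $75,000,000 that is $678,750.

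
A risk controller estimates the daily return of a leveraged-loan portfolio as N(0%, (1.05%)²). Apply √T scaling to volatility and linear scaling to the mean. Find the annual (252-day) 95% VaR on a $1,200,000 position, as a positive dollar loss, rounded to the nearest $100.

$329,000

At 95%, z = 1.645.
σ_{252d} = 1.05% × √252 = 16.668%.
VaR = 1.645 × 16.668% = 27.419%.
On $1,200,000: 0.27419 × $1,200,000 = $329,028.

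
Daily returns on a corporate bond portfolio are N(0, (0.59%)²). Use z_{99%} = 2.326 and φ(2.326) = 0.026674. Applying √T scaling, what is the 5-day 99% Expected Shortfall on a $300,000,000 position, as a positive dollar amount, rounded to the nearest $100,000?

$10,600,000

σ_{5d} = 0.59% × √5 = 1.319%.
ES multiplier = φ(z)/(1−α) = 0.026674/0.01 = 2.667.
ES = 1.319% × 2.667 = 3.518%; on $300,000,000: $10,554,000.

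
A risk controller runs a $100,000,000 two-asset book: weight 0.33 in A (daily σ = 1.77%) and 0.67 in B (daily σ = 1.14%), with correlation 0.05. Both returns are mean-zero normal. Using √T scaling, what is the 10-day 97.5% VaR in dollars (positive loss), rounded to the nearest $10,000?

σ_p = √(0.33²·1.77² + 0.67²·1.14² + 2·0.05·0.33·0.67·1.77·1.14) = 0.984%.
σ_{10d} = 0.984% × √10 = 3.112%.
z(97.5%) = 1.960.
VaR = 1.960 × 3.112% = 6.100%; on $100,000,000 that is $6,100,000.

$6,100,000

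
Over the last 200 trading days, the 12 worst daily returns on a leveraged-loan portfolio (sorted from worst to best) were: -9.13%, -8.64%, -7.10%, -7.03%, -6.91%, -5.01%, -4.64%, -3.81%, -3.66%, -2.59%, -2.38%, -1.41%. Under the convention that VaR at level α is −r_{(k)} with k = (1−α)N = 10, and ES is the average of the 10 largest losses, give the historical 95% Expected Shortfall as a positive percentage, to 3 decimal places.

The 10 worst returns sum to -58.52%.
ES = −(-58.52%) / 10 = 5.852%.

5.852%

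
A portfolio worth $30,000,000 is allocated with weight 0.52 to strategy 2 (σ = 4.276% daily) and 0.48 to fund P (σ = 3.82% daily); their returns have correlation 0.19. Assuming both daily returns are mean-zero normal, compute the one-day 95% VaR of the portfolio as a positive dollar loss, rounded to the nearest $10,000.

σ_p² = 0.52²·4.276² + 0.48²·3.82² + 2·0.19·0.52·0.48·4.276·3.82 = 9.8554 (%²).
σ_p = √9.8554 = 3.139%.
At 95%, z = 1.645.
VaR = 1.645 × 3.139% = 5.164%; on $30,000,000 that is $1,549,200.

$1,550,000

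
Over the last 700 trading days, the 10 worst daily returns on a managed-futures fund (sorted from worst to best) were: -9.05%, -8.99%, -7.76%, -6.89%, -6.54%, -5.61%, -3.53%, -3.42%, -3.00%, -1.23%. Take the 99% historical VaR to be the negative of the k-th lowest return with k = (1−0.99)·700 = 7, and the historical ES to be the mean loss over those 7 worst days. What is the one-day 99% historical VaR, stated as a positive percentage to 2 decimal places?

3.53%

k = 7; the 7th lowest return is -3.53%, so VaR = 3.53%.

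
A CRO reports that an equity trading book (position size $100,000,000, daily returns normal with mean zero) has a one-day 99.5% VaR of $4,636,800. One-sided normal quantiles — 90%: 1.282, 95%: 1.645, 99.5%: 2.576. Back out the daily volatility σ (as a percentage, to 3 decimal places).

VaR as a fraction: $4,636,800 / $100,000,000 = 4.637%.
σ = VaR / z = 4.637% / 2.576 = 1.800%.

1.800%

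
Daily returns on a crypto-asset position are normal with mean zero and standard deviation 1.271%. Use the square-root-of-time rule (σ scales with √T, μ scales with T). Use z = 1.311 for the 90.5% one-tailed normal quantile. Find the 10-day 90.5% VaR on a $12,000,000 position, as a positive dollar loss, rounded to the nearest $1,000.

σ_{10d} = 1.271% × √10 = 4.019%.
VaR = 1.311 × 4.019% = 5.269%.
On $12,000,000: 0.05269 × $12,000,000 = $632,280.

$632,000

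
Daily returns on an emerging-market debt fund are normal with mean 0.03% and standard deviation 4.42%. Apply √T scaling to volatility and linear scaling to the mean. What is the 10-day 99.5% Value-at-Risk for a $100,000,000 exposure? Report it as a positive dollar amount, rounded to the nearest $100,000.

At 99.5%, z = 2.576.
σ_{10d} = 4.42% × √10 = 13.977%; μ_{10d} = 10 × 0.03% = 0.300%.
VaR = −(0.300%) + 2.576 × 13.977% = 35.705%.
On $100,000,000: 0.35705 × $100,000,000 = $35,705,000.

$35,700,000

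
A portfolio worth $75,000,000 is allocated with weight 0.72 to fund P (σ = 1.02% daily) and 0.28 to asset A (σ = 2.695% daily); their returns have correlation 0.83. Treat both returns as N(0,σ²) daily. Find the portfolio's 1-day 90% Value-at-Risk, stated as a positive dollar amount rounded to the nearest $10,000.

$1,370,000

σ_p² = 0.72²·1.02² + 0.28²·2.695² + 2·0.83·0.72·0.28·1.02·2.695 = 2.0287 (%²).
σ_p = √2.0287 = 1.424%.
At 90%, z = 1.282.
VaR = 1.282 × 1.424% = 1.826%; on $75,000,000 that is $1,369,500.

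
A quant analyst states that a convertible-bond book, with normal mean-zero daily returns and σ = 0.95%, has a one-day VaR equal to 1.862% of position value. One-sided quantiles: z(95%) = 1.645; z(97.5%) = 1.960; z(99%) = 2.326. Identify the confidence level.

Implied z = VaR/σ = 1.862 / 0.95 = 1.960.
This matches z(97.5%) = 1.960.

97.5%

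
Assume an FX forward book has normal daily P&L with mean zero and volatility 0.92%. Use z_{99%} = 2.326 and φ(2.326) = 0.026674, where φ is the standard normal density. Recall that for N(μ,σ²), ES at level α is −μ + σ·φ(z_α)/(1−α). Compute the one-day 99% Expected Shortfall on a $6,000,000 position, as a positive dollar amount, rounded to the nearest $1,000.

$147,000

Tail multiplier: φ(z)/(1−α) = 0.026674 / 0.01 = 2.667.
ES = 0.92% × 2.667 = 2.454%.
On $6,000,000: 0.02454 × $6,000,000 = $147,240.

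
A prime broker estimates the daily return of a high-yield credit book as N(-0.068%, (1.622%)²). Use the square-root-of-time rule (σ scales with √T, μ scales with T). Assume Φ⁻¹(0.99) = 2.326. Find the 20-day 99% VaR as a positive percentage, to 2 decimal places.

σ_{20d} = 1.622% × √20 = 7.254%; μ_{20d} = 20 × -0.068% = -1.360%.
VaR = −(-1.360%) + 2.326 × 7.254% = 18.233%.

18.23%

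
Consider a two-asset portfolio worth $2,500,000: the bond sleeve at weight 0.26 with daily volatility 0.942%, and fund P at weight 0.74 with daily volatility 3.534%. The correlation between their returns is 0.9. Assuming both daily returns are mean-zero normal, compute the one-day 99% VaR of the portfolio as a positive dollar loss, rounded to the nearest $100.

σ_p² = 0.26²·0.942² + 0.74²·3.534² + 2·0.9·0.26·0.74·0.942·3.534 = 8.0520 (%²).
σ_p = √8.0520 = 2.838%.
At 99%, z = 2.326.
VaR = 2.326 × 2.838% = 6.601%; on $2,500,000 that is $165,025.

$165,000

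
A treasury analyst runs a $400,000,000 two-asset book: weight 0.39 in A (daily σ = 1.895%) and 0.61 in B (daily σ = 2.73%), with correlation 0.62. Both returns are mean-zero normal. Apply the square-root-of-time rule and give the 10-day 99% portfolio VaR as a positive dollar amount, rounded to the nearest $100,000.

σ_p = √(0.39²·1.895² + 0.61²·2.73² + 2·0.62·0.39·0.61·1.895·2.73) = 2.201%.
σ_{10d} = 2.201% × √10 = 6.960%.
z(99%) = 2.326.
VaR = 2.326 × 6.960% = 16.189%; on $400,000,000 that is $64,756,000.

$64,800,000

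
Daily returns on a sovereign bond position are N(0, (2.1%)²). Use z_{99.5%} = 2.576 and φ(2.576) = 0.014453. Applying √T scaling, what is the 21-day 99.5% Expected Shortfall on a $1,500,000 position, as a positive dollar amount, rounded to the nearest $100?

$417,300

σ_{21d} = 2.1% × √21 = 9.623%.
ES multiplier = φ(z)/(1−α) = 0.014453/0.005 = 2.891.
ES = 9.623% × 2.891 = 27.820%; on $1,500,000: $417,300.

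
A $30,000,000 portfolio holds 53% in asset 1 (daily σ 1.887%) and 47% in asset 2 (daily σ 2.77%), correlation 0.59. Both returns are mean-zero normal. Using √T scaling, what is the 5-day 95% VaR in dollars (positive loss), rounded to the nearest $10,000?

$2,270,000

σ_p = √(0.53²·1.887² + 0.47²·2.77² + 2·0.59·0.53·0.47·1.887·2.77) = 2.057%.
σ_{5d} = 2.057% × √5 = 4.600%.
z(95%) = 1.645.
VaR = 1.645 × 4.600% = 7.567%; on $30,000,000 that is $2,270,100.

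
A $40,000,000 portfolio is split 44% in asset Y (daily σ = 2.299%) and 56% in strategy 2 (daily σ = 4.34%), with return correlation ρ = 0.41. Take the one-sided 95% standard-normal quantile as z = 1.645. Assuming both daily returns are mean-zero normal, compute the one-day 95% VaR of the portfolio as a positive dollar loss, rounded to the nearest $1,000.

σ_p² = 0.44²·2.299² + 0.56²·4.34² + 2·0.41·0.44·0.56·2.299·4.34 = 8.9461 (%²).
σ_p = √8.9461 = 2.991%.
VaR = 1.645 × 2.991% = 4.920%; on $40,000,000 that is $1,968,000.

$1,968,000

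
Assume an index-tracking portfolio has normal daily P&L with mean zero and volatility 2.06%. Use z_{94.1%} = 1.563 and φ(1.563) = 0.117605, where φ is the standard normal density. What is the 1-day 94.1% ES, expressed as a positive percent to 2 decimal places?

4.11%

Tail multiplier: φ(z)/(1−α) = 0.117605 / 0.059 = 1.993.
ES = 2.06% × 1.993 = 4.106%.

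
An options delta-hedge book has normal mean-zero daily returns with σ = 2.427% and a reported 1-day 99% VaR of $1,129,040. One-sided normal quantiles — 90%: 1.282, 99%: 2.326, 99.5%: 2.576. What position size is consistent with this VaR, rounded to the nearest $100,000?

VaR as a fraction of value: z·σ = 2.326 × 2.427% = 5.6452%.
Position = $1,129,040 / 0.056452 = $19,999,993.

$20,000,000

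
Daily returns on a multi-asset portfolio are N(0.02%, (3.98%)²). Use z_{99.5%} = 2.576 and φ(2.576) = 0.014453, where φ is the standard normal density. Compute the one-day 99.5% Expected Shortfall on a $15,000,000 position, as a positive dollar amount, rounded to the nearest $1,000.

Tail multiplier: φ(z)/(1−α) = 0.014453 / 0.005 = 2.891.
ES = −(0.02%) + 3.98% × 2.891 = 11.486%.
On $15,000,000: 0.11486 × $15,000,000 = $1,722,900.

$1,723,000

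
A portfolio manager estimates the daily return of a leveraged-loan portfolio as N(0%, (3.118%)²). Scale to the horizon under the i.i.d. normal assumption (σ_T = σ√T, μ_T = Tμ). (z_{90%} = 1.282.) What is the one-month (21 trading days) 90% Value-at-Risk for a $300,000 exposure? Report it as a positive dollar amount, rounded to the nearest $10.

σ_{21d} = 3.118% × √21 = 14.288%.
VaR = 1.282 × 14.288% = 18.317%.
On $300,000: 0.18317 × $300,000 = $54,951.

$54,950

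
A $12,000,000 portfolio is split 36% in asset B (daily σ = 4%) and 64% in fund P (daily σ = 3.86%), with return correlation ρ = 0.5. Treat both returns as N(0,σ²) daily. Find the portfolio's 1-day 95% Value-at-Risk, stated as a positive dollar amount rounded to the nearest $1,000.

$676,000

σ_p² = 0.36²·4² + 0.64²·3.86² + 2·0.5·0.36·0.64·4·3.86 = 11.7339 (%²).
σ_p = √11.7339 = 3.425%.
At 95%, z = 1.645.
VaR = 1.645 × 3.425% = 5.634%; on $12,000,000 that is $676,080.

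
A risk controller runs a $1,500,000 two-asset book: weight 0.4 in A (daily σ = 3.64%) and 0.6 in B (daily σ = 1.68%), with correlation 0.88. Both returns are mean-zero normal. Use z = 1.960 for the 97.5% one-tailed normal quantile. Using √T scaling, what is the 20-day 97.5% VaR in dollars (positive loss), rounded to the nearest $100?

σ_p = √(0.4²·3.64² + 0.6²·1.68² + 2·0.88·0.4·0.6·3.64·1.68) = 2.391%.
σ_{20d} = 2.391% × √20 = 10.693%.
VaR = 1.960 × 10.693% = 20.958%; on $1,500,000 that is $314,370.

$314,400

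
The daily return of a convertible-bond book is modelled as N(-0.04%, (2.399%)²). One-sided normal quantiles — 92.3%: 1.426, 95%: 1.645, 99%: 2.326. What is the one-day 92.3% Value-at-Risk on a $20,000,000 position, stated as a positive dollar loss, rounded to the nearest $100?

VaR = −μ + z·σ = −(-0.04%) + 1.426 × 2.399% = 3.461%.
On $20,000,000: 0.03461 × $20,000,000 = $692,200.

$692,200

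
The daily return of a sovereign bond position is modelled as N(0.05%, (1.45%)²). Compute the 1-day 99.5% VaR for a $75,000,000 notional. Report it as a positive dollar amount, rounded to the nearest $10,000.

$2,760,000

At 99.5% one-sided, z = 2.576.
VaR = −μ + z·σ = −(0.05%) + 2.576 × 1.45% = 3.685%.
On $75,000,000: 0.03685 × $75,000,000 = $2,763,750.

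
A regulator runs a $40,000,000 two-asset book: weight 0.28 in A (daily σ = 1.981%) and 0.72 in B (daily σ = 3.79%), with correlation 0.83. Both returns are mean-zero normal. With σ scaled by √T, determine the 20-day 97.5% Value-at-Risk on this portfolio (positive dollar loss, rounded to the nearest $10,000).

σ_p = √(0.28²·1.981² + 0.72²·3.79² + 2·0.83·0.28·0.72·1.981·3.79) = 3.204%.
σ_{20d} = 3.204% × √20 = 14.329%.
z(97.5%) = 1.960.
VaR = 1.960 × 14.329% = 28.085%; on $40,000,000 that is $11,234,000.

$11,230,000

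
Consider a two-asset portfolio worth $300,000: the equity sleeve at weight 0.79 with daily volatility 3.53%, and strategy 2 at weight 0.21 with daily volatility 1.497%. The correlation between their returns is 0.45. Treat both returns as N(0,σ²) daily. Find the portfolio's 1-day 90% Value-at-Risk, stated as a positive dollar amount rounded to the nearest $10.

$11,320

σ_p² = 0.79²·3.53² + 0.21²·1.497² + 2·0.45·0.79·0.21·3.53·1.497 = 8.6647 (%²).
σ_p = √8.6647 = 2.944%.
At 90%, z = 1.282.
VaR = 1.282 × 2.944% = 3.774%; on $300,000 that is $11,322.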